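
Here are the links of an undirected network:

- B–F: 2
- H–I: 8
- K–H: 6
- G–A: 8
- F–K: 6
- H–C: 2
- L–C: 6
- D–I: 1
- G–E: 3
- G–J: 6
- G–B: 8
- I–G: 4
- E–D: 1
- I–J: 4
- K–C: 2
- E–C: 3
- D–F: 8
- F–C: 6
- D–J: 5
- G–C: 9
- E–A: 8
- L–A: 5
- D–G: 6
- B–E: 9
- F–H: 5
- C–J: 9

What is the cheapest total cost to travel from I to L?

11

Settle nodes by increasing distance from I:
I: 0
D: 1  (via I)
E: 2  (via D)
G: 4  (via I)
J: 4  (via I)
C: 5  (via E)
H: 7  (via C)
K: 7  (via C)
F: 9  (via D)
A: 10  (via E)
B: 11  (via E)
L: 11  (via C)
Shortest route: I–D–E–C–L = 11.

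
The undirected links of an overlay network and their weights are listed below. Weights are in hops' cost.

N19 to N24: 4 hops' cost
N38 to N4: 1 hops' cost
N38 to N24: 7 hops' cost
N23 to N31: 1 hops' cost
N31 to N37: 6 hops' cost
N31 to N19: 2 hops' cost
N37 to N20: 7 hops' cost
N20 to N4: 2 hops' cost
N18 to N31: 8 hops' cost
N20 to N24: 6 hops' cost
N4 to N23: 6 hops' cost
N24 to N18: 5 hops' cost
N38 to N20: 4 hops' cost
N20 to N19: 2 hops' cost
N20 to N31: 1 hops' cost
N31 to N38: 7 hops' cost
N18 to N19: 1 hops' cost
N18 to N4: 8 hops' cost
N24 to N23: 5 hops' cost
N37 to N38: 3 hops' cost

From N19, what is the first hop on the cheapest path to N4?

Candidate routes:
N19–N20–N4: 2+2 = 4
N19–N31–N20–N4: 2+1+2 = 5
N19–N20–N38–N4: 2+4+1 = 7
N19–N31–N20–N38–N4: 2+1+4+1 = 8
Cheapest is N19–N20–N4 at 4 hops' cost.
So from N19 the first move is to N20.

N20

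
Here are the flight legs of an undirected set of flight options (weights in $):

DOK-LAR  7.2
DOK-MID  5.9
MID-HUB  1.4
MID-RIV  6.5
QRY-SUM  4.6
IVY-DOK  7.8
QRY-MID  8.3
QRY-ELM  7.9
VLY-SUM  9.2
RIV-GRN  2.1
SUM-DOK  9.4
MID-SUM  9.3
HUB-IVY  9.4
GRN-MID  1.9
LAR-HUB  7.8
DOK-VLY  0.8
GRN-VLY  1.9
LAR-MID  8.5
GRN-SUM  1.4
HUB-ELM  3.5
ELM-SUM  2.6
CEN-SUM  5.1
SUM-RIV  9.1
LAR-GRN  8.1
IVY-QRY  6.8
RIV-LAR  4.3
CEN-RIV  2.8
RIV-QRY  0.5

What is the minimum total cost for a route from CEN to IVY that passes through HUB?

$17.6

Shortest CEN→HUB: CEN → RIV → GRN → MID → HUB = 8.2
Best HUB to IVY: HUB → IVY costing 9.4
Total via HUB: 8.2 + 9.4 = $17.6.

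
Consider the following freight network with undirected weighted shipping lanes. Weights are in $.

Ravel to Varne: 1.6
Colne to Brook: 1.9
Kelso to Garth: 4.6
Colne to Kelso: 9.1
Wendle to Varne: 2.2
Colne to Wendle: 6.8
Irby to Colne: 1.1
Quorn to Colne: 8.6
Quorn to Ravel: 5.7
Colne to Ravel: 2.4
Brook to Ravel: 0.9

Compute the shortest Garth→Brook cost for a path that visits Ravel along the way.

$17

Best Garth to Ravel: Garth → Kelso → Colne → Ravel costing 16.1
Shortest Ravel→Brook: Ravel → Brook = 0.9
Total via Ravel: 16.1 + 0.9 = $17.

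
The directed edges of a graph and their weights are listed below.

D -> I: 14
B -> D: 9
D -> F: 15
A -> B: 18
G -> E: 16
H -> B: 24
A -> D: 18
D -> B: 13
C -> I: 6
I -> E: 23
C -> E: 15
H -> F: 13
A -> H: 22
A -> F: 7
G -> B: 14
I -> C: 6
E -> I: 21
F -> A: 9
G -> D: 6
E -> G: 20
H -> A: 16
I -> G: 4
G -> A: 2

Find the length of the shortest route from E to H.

Candidate routes:
E–I–G–A–H: 21+4+2+22 = 49
E–G–A–H: 20+2+22 = 44
The minimum is 44 via E–G–A–H.

44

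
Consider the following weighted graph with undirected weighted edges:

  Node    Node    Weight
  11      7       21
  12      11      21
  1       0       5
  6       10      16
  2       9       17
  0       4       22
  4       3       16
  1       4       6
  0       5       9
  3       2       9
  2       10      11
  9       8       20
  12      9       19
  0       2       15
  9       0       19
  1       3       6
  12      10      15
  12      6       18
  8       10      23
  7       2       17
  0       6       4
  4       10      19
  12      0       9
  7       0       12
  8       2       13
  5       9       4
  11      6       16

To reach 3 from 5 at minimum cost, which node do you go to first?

0

Enumerating some paths:
5–9–2–3: 4+17+9 = 30
5–0–1–3: 9+5+6 = 20
Cheapest is 5–0–1–3 at 20.
So from 5 the first move is to 0.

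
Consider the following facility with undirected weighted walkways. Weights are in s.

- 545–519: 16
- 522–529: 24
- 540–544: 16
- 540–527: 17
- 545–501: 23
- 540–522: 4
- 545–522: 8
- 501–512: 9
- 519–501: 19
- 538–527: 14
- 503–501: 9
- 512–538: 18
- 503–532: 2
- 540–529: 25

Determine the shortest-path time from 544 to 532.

Compare a few routes:
544 → 540 → 522 → 545 → 519 → 501 → 503 → 532: 16+4+8+16+19+9+2 = 74
544 → 540 → 522 → 545 → 501 → 503 → 532: 16+4+8+23+9+2 = 62
544 → 540 → 527 → 538 → 512 → 501 → 503 → 532: 16+17+14+18+9+9+2 = 85
The minimum is 62 s via 544 → 540 → 522 → 545 → 501 → 503 → 532.

62 s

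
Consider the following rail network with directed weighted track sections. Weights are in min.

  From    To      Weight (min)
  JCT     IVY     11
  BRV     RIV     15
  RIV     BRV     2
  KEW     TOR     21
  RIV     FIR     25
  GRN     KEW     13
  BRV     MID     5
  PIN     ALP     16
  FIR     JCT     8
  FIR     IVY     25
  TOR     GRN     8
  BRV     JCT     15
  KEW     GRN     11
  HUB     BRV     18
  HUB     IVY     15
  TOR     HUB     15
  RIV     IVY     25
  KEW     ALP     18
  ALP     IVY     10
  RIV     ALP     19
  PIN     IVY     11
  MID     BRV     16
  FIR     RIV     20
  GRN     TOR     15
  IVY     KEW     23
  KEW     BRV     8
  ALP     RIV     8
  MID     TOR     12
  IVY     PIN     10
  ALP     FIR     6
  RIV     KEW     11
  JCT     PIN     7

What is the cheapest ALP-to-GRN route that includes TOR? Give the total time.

35 min

Best ALP to TOR: ALP → RIV → BRV → MID → TOR costing 27
Best TOR to GRN: TOR → GRN costing 8
Total via TOR: 27 + 8 = 35 min.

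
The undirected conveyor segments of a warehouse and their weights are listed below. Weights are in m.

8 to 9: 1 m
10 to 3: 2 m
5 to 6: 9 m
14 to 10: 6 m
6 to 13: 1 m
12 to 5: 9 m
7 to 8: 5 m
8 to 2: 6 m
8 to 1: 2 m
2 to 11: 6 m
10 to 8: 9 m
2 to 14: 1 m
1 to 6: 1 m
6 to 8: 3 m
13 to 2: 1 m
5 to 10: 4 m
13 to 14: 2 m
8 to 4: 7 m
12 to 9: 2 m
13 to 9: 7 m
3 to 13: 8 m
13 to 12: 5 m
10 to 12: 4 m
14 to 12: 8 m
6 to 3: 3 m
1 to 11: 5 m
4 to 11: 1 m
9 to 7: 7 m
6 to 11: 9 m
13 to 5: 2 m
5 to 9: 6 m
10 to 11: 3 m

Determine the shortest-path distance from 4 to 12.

8 m

Compare a few routes:
4–11–1–8–9–12: 1+5+2+1+2 = 11
4–8–9–12: 7+1+2 = 10
4–11–10–12: 1+3+4 = 8
The minimum is 8 m via 4–11–10–12.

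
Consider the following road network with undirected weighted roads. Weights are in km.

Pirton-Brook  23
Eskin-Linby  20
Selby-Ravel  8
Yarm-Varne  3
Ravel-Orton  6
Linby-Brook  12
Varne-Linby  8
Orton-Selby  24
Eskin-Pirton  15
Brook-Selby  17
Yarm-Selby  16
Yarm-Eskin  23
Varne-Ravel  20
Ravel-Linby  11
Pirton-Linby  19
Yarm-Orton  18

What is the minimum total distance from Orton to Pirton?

36 km

Running Dijkstra from Orton:
Orton: 0
Ravel: 6  (via Orton)
Selby: 14  (via Ravel)
Linby: 17  (via Ravel)
Yarm: 18  (via Orton)
Varne: 21  (via Yarm)
Brook: 29  (via Linby)
Pirton: 36  (via Linby)
Shortest route: Orton → Ravel → Linby → Pirton = 36 km.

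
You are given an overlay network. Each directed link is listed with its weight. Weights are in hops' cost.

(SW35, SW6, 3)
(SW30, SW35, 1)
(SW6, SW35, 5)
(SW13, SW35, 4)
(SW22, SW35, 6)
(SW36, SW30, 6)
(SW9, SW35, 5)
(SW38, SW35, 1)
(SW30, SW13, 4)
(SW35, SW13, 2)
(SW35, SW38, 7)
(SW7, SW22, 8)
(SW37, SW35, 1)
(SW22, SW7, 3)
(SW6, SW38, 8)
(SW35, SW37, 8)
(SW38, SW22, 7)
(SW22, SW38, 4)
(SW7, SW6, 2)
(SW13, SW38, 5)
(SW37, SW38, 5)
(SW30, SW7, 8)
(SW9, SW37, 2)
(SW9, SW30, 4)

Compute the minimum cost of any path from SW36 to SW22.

Compare a few routes:
SW36 → SW30 → SW13 → SW38 → SW22: 6+4+5+7 = 22
SW36 → SW30 → SW7 → SW22: 6+8+8 = 22
SW36 → SW30 → SW35 → SW38 → SW22: 6+1+7+7 = 21
SW36 → SW30 → SW35 → SW6 → SW38 → SW22: 6+1+3+8+7 = 25
Cheapest is SW36 → SW30 → SW35 → SW38 → SW22 at 21 hops' cost.

21 hops' cost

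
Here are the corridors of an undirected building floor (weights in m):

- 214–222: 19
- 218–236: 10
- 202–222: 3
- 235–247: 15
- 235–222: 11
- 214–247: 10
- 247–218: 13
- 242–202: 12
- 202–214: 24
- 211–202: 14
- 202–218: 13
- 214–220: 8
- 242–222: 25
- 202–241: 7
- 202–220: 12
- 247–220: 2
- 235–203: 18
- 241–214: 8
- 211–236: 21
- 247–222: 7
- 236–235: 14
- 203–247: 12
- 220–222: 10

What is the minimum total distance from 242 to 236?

Compare a few routes:
242–202–222–235–236: 12+3+11+14 = 40
242–202–218–236: 12+13+10 = 35
Cheapest is 242–202–218–236 at 35 m.

35 m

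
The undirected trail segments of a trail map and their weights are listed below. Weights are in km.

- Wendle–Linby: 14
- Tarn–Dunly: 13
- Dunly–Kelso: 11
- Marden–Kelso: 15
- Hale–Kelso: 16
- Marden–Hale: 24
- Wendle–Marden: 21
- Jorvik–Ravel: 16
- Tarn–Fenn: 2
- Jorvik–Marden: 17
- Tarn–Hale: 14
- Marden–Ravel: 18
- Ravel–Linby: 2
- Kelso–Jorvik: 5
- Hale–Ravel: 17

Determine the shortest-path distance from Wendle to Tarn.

47 km

Candidate routes:
Wendle - Marden - Hale - Tarn: 21+24+14 = 59
Wendle - Linby - Ravel - Jorvik - Kelso - Dunly - Tarn: 14+2+16+5+11+13 = 61
Wendle - Marden - Kelso - Dunly - Tarn: 21+15+11+13 = 60
Wendle - Linby - Ravel - Hale - Tarn: 14+2+17+14 = 47
Cheapest is Wendle - Linby - Ravel - Hale - Tarn at 47 km.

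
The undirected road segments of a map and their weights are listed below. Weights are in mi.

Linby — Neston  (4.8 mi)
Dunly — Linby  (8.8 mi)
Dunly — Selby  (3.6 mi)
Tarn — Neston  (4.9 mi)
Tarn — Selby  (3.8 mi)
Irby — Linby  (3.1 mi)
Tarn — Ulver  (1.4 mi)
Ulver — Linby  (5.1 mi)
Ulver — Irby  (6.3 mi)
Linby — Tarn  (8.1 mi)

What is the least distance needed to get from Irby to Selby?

Enumerating some paths:
Irby - Linby - Ulver - Tarn - Selby: 3.1+5.1+1.4+3.8 = 13.4
Irby - Linby - Tarn - Selby: 3.1+8.1+3.8 = 15
Irby - Ulver - Tarn - Selby: 6.3+1.4+3.8 = 11.5
Cheapest is Irby - Ulver - Tarn - Selby at 11.5 mi.

11.5 mi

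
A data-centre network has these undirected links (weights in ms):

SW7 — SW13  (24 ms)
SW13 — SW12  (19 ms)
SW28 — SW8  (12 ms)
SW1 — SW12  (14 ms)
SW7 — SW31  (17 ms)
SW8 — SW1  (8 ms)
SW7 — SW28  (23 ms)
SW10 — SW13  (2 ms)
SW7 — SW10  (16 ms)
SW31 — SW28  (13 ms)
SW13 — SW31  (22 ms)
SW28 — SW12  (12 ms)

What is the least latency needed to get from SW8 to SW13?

41 ms

Compare a few routes:
SW8–SW1–SW12–SW13: 8+14+19 = 41
SW8–SW28–SW31–SW13: 12+13+22 = 47
SW8–SW28–SW12–SW13: 12+12+19 = 43
The minimum is 41 ms via SW8–SW1–SW12–SW13.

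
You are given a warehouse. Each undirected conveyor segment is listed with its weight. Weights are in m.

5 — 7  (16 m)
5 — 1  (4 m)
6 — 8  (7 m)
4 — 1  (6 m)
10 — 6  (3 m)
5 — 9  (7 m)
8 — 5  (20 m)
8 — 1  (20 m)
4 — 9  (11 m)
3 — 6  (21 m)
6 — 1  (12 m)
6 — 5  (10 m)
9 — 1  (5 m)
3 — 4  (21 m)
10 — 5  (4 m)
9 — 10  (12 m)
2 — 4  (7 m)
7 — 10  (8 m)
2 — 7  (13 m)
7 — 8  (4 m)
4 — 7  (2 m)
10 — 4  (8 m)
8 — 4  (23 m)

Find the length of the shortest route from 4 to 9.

Settle nodes by increasing distance from 4:
4: 0
7: 2  (via 4)
1: 6  (via 4)
8: 6  (via 7)
2: 7  (via 4)
10: 8  (via 4)
5: 10  (via 1)
6: 11  (via 10)
9: 11  (via 4)
Shortest route: 4–9 = 11 m.

11 m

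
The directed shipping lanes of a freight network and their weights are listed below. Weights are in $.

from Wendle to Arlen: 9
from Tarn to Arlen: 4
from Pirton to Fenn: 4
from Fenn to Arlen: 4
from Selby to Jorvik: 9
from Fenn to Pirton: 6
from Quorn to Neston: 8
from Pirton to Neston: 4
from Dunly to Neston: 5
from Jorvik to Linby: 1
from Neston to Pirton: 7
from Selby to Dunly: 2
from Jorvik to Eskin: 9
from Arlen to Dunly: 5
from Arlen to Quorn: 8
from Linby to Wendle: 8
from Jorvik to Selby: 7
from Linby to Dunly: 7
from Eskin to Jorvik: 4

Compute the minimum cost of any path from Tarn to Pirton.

Compare a few routes:
Tarn–Arlen–Dunly–Neston–Pirton: 4+5+5+7 = 21
Tarn–Arlen–Quorn–Neston–Pirton: 4+8+8+7 = 27
Cheapest is Tarn–Arlen–Dunly–Neston–Pirton at $21.

$21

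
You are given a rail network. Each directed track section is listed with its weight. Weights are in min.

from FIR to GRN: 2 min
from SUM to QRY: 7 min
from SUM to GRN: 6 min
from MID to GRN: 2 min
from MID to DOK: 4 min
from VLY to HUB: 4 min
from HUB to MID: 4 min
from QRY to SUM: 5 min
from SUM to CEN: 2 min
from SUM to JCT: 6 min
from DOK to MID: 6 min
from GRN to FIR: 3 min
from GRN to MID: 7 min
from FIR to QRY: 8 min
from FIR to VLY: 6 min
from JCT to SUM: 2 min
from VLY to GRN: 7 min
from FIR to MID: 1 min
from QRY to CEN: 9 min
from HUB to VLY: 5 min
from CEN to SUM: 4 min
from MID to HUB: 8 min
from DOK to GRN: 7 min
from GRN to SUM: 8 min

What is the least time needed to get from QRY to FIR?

Candidate routes:
QRY–SUM–GRN–FIR: 5+6+3 = 14
QRY–CEN–SUM–GRN–FIR: 9+4+6+3 = 22
The minimum is 14 min via QRY–SUM–GRN–FIR.

14 min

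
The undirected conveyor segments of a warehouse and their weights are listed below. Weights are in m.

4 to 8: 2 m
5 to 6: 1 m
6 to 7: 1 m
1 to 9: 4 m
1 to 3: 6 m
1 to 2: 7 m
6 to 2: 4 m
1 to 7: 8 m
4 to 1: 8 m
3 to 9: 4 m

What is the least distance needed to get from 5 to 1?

10 m

Settle nodes by increasing distance from 5:
5: 0
6: 1  (via 5)
7: 2  (via 6)
2: 5  (via 6)
1: 10  (via 7)
Shortest route: 5–6–7–1 = 10 m.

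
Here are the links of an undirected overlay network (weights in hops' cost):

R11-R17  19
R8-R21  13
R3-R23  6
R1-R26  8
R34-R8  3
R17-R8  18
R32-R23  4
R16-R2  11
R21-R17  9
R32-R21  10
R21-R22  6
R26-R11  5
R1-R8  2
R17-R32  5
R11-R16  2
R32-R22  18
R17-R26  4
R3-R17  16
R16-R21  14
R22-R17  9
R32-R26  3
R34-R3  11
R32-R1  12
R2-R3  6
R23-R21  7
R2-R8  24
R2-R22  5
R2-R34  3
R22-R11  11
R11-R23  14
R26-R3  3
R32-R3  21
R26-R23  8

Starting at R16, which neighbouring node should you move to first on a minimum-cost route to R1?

Candidate routes:
R16–R2–R34–R8–R1: 11+3+3+2 = 19
R16–R11–R26–R1: 2+5+8 = 15
R16–R11–R26–R32–R1: 2+5+3+12 = 22
Cheapest is R16–R11–R26–R1 at 15 hops' cost.
So from R16 the first move is to R11.

R11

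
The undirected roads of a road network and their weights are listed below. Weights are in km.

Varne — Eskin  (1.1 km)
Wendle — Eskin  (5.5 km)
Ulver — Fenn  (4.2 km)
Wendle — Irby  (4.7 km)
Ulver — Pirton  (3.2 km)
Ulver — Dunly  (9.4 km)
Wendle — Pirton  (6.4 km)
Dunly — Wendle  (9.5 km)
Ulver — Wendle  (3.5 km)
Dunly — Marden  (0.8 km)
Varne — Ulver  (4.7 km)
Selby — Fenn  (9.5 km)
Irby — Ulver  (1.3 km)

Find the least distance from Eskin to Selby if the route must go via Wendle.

22.7 km

Best Eskin to Wendle: Eskin → Wendle costing 5.5
Best Wendle to Selby: Wendle → Ulver → Fenn → Selby costing 17.2
Total via Wendle: 5.5 + 17.2 = 22.7 km.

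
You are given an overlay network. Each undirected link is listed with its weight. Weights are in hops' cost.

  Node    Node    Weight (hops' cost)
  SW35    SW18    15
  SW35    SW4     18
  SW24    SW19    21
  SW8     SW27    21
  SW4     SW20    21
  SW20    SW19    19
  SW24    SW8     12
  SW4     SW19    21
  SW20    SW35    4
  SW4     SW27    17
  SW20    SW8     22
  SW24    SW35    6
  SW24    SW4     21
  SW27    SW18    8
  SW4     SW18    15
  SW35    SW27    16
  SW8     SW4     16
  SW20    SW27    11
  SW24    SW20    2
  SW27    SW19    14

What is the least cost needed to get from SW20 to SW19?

Settle nodes by increasing distance from SW20:
SW20: 0
SW24: 2  (via SW20)
SW35: 4  (via SW20)
SW27: 11  (via SW20)
SW8: 14  (via SW24)
SW19: 19  (via SW20)
Shortest route: SW20 → SW19 = 19 hops' cost.

19 hops' cost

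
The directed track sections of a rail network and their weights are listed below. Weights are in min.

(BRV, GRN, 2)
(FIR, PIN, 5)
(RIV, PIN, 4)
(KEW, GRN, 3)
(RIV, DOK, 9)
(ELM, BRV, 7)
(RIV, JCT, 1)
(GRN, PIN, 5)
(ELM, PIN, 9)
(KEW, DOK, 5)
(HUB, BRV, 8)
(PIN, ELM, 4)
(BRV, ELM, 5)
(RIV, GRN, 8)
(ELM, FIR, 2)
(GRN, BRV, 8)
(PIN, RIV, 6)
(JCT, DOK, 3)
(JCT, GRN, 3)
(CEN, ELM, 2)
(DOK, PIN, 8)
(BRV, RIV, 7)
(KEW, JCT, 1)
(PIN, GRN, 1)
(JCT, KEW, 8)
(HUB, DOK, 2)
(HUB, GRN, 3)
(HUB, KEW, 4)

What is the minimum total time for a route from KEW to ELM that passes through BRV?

Shortest KEW→BRV: KEW → GRN → BRV = 11
Best BRV to ELM: BRV → ELM costing 5
Total via BRV: 11 + 5 = 16 min.

16 min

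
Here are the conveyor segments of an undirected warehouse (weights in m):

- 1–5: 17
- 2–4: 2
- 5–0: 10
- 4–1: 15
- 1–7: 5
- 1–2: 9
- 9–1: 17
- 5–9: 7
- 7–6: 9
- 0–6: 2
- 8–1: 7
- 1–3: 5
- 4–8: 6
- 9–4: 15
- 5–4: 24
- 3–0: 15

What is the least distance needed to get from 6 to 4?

25 m

Settle nodes by increasing distance from 6:
6: 0
0: 2  (via 6)
7: 9  (via 6)
5: 12  (via 0)
1: 14  (via 7)
3: 17  (via 0)
9: 19  (via 5)
8: 21  (via 1)
2: 23  (via 1)
4: 25  (via 2)
Shortest route: 6 → 7 → 1 → 2 → 4 = 25 m.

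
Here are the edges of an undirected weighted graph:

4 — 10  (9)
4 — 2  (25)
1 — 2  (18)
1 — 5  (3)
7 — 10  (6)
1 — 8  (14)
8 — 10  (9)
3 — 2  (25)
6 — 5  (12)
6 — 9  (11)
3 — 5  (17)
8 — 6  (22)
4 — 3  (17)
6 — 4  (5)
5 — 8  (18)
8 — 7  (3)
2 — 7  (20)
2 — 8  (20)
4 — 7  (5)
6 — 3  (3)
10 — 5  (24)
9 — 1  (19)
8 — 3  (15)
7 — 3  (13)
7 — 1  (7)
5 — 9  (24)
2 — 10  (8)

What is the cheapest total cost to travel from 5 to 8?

13

Running Dijkstra from 5:
5: 0
1: 3  (via 5)
7: 10  (via 1)
6: 12  (via 5)
8: 13  (via 7)
Shortest route: 5 → 1 → 7 → 8 = 13.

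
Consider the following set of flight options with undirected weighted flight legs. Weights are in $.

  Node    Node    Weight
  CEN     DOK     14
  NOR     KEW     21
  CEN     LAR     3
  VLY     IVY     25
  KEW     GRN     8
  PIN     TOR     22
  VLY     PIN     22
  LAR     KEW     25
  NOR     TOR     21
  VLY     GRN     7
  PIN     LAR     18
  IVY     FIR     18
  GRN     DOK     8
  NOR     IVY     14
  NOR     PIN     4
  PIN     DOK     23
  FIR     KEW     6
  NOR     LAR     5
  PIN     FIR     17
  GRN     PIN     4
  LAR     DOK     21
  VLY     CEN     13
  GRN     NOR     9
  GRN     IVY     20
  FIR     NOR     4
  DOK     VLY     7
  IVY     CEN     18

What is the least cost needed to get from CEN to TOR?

$29

Compare a few routes:
CEN - LAR - NOR - TOR: 3+5+21 = 29
CEN - LAR - NOR - PIN - TOR: 3+5+4+22 = 34
Cheapest is CEN - LAR - NOR - TOR at $29.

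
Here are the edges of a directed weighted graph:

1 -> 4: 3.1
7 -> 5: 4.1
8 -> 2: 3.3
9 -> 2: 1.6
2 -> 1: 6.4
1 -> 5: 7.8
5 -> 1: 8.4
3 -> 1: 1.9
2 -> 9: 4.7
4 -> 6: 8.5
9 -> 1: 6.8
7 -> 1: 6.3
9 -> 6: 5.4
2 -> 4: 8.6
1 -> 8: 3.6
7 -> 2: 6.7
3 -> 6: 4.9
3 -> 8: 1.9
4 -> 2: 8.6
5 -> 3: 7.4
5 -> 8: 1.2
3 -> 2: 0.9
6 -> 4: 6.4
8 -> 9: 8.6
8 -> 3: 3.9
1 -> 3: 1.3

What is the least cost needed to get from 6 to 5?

29.2

Settle nodes by increasing distance from 6:
6: 0
4: 6.4  (via 6)
2: 15  (via 4)
9: 19.7  (via 2)
1: 21.4  (via 2)
3: 22.7  (via 1)
8: 24.6  (via 3)
5: 29.2  (via 1)
Shortest route: 6 → 4 → 2 → 1 → 5 = 29.2.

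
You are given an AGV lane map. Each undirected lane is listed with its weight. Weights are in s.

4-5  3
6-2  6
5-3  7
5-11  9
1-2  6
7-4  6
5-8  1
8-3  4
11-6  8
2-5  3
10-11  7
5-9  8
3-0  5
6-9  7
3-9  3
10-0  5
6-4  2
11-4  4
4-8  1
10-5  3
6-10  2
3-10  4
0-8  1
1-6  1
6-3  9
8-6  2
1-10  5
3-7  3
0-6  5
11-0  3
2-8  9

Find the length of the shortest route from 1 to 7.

9 s

Compare a few routes:
1–6–8–3–7: 1+2+4+3 = 10
1–6–4–7: 1+2+6 = 9
Cheapest is 1–6–4–7 at 9 s.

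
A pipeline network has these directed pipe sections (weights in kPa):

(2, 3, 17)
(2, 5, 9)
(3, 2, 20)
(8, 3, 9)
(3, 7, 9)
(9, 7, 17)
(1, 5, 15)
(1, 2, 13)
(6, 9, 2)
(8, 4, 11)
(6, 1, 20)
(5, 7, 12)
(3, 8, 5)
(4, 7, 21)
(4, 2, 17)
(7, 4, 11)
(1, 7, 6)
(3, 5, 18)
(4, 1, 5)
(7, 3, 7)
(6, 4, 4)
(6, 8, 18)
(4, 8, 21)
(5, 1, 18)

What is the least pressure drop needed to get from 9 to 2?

Settle nodes by increasing distance from 9:
9: 0
7: 17  (via 9)
3: 24  (via 7)
4: 28  (via 7)
8: 29  (via 3)
1: 33  (via 4)
5: 42  (via 3)
2: 44  (via 3)
Shortest route: 9 → 7 → 3 → 2 = 44 kPa.

44 kPa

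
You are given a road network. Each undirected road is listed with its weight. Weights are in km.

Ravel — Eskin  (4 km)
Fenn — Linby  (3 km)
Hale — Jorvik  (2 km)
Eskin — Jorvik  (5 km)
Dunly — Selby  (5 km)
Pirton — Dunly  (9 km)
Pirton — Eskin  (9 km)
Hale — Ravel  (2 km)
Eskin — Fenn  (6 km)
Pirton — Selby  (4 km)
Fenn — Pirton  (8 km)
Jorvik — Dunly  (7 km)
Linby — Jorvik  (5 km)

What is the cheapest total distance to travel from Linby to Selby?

15 km

Running Dijkstra from Linby:
Linby: 0
Fenn: 3  (via Linby)
Jorvik: 5  (via Linby)
Hale: 7  (via Jorvik)
Ravel: 9  (via Hale)
Eskin: 9  (via Fenn)
Pirton: 11  (via Fenn)
Dunly: 12  (via Jorvik)
Selby: 15  (via Pirton)
Shortest route: Linby → Fenn → Pirton → Selby = 15 km.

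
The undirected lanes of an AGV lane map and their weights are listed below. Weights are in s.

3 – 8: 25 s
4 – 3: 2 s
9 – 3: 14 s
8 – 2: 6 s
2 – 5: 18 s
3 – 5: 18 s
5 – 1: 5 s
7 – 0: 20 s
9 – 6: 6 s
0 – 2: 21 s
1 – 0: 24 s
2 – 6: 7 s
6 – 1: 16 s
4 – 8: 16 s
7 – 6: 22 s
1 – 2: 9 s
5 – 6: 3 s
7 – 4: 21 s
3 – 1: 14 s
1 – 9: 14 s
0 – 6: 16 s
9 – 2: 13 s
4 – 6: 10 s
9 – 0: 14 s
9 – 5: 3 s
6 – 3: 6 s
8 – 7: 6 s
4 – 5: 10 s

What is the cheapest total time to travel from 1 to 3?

Running Dijkstra from 1:
1: 0
5: 5  (via 1)
6: 8  (via 5)
9: 8  (via 5)
2: 9  (via 1)
3: 14  (via 1)
Shortest route: 1 → 3 = 14 s.

14 s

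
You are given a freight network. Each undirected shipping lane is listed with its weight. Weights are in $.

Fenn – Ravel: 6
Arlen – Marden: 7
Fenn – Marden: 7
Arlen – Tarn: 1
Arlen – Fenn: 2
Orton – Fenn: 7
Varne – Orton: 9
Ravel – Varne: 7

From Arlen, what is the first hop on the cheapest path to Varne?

Candidate routes:
Arlen → Fenn → Orton → Varne: 2+7+9 = 18
Arlen → Marden → Fenn → Orton → Varne: 7+7+7+9 = 30
Arlen → Fenn → Ravel → Varne: 2+6+7 = 15
Arlen → Marden → Fenn → Ravel → Varne: 7+7+6+7 = 27
The minimum is $15 via Arlen → Fenn → Ravel → Varne.
So from Arlen the first move is to Fenn.

Fenn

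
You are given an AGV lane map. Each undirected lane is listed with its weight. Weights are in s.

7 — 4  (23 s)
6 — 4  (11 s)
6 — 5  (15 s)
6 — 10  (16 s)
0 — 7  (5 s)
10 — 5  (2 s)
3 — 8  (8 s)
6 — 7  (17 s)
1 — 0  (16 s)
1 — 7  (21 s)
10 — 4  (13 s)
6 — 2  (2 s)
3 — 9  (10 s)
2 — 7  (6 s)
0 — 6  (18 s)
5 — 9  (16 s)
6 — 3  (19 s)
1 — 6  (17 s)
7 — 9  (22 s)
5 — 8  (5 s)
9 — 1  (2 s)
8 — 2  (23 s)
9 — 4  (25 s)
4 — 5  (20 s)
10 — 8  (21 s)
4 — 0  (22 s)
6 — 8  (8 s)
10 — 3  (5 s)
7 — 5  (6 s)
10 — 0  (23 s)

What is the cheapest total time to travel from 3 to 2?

18 s

Enumerating some paths:
3–8–6–2: 8+8+2 = 18
3–10–5–7–2: 5+2+6+6 = 19
Cheapest is 3–8–6–2 at 18 s.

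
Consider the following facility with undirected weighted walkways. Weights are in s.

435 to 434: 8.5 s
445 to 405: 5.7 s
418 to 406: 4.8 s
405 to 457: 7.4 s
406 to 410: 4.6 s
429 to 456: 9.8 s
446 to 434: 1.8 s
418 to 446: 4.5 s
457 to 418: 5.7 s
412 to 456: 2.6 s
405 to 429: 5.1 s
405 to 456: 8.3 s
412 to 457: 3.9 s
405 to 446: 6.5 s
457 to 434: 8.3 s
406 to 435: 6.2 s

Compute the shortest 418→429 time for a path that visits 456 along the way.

22 s

Best 418 to 456: 418–457–412–456 costing 12.2
Best 456 to 429: 456–429 costing 9.8
Total via 456: 12.2 + 9.8 = 22 s.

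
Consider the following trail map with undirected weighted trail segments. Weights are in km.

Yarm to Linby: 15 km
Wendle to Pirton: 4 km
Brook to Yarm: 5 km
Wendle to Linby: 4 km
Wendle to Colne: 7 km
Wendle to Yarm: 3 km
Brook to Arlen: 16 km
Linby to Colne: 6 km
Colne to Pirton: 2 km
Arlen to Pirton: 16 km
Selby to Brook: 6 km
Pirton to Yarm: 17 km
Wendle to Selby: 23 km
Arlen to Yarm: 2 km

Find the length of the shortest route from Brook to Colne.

Running Dijkstra from Brook:
Brook: 0
Yarm: 5  (via Brook)
Selby: 6  (via Brook)
Arlen: 7  (via Yarm)
Wendle: 8  (via Yarm)
Pirton: 12  (via Wendle)
Linby: 12  (via Wendle)
Colne: 14  (via Pirton)
Shortest route: Brook → Yarm → Wendle → Pirton → Colne = 14 km.

14 km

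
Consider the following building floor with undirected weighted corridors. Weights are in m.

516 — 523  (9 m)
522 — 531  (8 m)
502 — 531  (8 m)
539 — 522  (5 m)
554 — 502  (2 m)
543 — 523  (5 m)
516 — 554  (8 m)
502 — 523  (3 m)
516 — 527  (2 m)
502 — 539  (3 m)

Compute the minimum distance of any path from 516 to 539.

13 m

Enumerating some paths:
516 - 523 - 502 - 539: 9+3+3 = 15
516 - 554 - 502 - 539: 8+2+3 = 13
516 - 554 - 502 - 531 - 522 - 539: 8+2+8+8+5 = 31
The minimum is 13 m via 516 - 554 - 502 - 539.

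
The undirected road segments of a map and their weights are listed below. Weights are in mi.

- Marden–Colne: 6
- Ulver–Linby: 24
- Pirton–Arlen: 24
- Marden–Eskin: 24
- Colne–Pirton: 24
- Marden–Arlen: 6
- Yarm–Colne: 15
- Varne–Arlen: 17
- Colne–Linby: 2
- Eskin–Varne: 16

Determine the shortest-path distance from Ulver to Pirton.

50 mi

Settle nodes by increasing distance from Ulver:
Ulver: 0
Linby: 24  (via Ulver)
Colne: 26  (via Linby)
Marden: 32  (via Colne)
Arlen: 38  (via Marden)
Yarm: 41  (via Colne)
Pirton: 50  (via Colne)
Shortest route: Ulver–Linby–Colne–Pirton = 50 mi.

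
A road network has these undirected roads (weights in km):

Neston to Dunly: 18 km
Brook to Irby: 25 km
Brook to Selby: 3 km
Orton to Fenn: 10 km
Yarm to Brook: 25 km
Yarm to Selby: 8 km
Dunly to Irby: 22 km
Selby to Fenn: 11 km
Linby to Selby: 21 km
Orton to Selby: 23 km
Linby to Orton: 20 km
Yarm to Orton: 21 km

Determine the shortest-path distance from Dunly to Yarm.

Shortest distances from Dunly:
Dunly: 0
Neston: 18  (via Dunly)
Irby: 22  (via Dunly)
Brook: 47  (via Irby)
Selby: 50  (via Brook)
Yarm: 58  (via Selby)
Shortest route: Dunly → Irby → Brook → Selby → Yarm = 58 km.

58 km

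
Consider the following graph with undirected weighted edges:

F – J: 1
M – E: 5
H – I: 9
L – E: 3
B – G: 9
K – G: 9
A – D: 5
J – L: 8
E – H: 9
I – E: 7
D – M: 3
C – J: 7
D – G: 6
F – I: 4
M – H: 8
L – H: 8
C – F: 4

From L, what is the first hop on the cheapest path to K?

E

Compare a few routes:
L - H - M - D - G - K: 8+8+3+6+9 = 34
L - E - M - D - G - K: 3+5+3+6+9 = 26
The minimum is 26 via L - E - M - D - G - K.
So from L the first move is to E.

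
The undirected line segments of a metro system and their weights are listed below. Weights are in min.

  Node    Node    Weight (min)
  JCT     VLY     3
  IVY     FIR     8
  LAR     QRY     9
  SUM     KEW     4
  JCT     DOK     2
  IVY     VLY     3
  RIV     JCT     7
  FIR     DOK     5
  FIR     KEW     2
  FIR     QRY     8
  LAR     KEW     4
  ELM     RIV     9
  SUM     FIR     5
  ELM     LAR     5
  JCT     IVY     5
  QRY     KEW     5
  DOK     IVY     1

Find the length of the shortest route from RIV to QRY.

Enumerating some paths:
RIV–JCT–DOK–FIR–KEW–QRY: 7+2+5+2+5 = 21
RIV–JCT–DOK–FIR–QRY: 7+2+5+8 = 22
The minimum is 21 min via RIV–JCT–DOK–FIR–KEW–QRY.

21 min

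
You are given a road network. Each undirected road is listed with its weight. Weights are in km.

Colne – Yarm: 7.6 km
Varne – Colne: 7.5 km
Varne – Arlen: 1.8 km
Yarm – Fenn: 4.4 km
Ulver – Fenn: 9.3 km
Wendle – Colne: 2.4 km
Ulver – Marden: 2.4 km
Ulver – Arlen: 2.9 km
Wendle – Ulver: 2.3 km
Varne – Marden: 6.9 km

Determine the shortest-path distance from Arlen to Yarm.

15.2 km

Settle nodes by increasing distance from Arlen:
Arlen: 0
Varne: 1.8  (via Arlen)
Ulver: 2.9  (via Arlen)
Wendle: 5.2  (via Ulver)
Marden: 5.3  (via Ulver)
Colne: 7.6  (via Wendle)
Fenn: 12.2  (via Ulver)
Yarm: 15.2  (via Colne)
Shortest route: Arlen–Ulver–Wendle–Colne–Yarm = 15.2 km.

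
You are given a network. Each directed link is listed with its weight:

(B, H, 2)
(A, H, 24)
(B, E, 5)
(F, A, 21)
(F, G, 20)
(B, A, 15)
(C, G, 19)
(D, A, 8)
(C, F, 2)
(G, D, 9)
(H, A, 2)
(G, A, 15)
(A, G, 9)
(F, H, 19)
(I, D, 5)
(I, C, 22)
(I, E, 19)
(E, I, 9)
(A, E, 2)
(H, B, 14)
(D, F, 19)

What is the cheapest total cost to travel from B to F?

38

Shortest distances from B:
B: 0
H: 2  (via B)
A: 4  (via H)
E: 5  (via B)
G: 13  (via A)
I: 14  (via E)
D: 19  (via I)
C: 36  (via I)
F: 38  (via D)
Shortest route: B–E–I–D–F = 38.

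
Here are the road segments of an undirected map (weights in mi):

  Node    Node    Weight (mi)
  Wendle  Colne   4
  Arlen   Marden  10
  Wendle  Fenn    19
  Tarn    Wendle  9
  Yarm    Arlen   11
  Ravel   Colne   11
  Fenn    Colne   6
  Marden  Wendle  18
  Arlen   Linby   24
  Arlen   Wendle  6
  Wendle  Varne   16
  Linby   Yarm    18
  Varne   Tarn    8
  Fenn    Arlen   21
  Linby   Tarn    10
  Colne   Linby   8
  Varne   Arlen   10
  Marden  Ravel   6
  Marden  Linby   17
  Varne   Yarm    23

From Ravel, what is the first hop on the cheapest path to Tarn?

Candidate routes:
Ravel - Colne - Wendle - Tarn: 11+4+9 = 24
Ravel - Marden - Arlen - Wendle - Tarn: 6+10+6+9 = 31
Ravel - Colne - Linby - Tarn: 11+8+10 = 29
Cheapest is Ravel - Colne - Wendle - Tarn at 24 mi.
So from Ravel the first move is to Colne.

Colne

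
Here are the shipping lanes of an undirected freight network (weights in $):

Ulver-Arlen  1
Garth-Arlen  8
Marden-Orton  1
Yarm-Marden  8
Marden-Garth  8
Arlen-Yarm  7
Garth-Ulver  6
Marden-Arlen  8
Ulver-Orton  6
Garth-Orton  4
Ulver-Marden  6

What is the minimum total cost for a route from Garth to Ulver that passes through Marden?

Shortest Garth→Marden: Garth → Orton → Marden = 5
Shortest Marden→Ulver: Marden → Ulver = 6
Total via Marden: 5 + 6 = $11.

$11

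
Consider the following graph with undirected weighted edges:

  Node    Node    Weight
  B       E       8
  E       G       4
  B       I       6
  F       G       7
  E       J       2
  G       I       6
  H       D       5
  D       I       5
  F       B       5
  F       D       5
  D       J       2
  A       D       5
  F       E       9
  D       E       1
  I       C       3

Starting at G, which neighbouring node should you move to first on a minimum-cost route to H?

Candidate routes:
G → E → J → D → H: 4+2+2+5 = 13
G → E → D → H: 4+1+5 = 10
G → F → D → H: 7+5+5 = 17
G → I → D → H: 6+5+5 = 16
Cheapest is G → E → D → H at 10.
So from G the first move is to E.

E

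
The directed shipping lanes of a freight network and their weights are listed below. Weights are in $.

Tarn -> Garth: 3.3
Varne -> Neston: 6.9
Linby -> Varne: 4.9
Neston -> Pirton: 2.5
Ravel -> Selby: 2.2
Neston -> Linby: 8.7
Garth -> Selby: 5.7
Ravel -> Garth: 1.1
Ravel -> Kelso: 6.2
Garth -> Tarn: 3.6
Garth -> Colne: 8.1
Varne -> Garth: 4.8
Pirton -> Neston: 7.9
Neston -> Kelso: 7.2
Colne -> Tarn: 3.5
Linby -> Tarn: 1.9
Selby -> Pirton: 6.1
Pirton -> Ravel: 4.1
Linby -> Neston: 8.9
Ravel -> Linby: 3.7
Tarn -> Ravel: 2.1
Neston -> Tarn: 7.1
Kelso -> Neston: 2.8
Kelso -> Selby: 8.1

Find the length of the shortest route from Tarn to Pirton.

$10.4

Shortest distances from Tarn:
Tarn: 0
Ravel: 2.1  (via Tarn)
Garth: 3.2  (via Ravel)
Selby: 4.3  (via Ravel)
Linby: 5.8  (via Ravel)
Kelso: 8.3  (via Ravel)
Pirton: 10.4  (via Selby)
Shortest route: Tarn → Ravel → Selby → Pirton = $10.4.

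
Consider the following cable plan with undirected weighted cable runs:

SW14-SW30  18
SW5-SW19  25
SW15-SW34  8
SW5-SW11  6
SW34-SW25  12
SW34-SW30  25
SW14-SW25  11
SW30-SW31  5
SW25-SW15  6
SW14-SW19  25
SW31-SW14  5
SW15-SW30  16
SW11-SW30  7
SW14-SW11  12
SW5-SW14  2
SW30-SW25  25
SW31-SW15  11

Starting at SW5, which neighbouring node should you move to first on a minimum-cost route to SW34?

SW14

Candidate routes:
SW5 - SW14 - SW31 - SW15 - SW34: 2+5+11+8 = 26
SW5 - SW14 - SW25 - SW34: 2+11+12 = 25
The minimum is 25 via SW5 - SW14 - SW25 - SW34.
So from SW5 the first move is to SW14.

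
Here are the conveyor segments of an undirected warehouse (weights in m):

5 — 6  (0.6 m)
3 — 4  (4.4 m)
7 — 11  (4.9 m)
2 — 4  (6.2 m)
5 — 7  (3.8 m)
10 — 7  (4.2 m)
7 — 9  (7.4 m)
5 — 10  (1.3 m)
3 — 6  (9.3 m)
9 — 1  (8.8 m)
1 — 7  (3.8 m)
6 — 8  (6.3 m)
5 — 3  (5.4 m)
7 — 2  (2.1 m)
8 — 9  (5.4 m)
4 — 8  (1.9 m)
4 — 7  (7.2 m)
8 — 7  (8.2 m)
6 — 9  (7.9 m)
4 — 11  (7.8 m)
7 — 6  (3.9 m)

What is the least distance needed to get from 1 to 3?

13 m

Running Dijkstra from 1:
1: 0
7: 3.8  (via 1)
2: 5.9  (via 7)
5: 7.6  (via 7)
6: 7.7  (via 7)
10: 8  (via 7)
11: 8.7  (via 7)
9: 8.8  (via 1)
4: 11  (via 7)
8: 12  (via 7)
3: 13  (via 5)
Shortest route: 1–7–5–3 = 13 m.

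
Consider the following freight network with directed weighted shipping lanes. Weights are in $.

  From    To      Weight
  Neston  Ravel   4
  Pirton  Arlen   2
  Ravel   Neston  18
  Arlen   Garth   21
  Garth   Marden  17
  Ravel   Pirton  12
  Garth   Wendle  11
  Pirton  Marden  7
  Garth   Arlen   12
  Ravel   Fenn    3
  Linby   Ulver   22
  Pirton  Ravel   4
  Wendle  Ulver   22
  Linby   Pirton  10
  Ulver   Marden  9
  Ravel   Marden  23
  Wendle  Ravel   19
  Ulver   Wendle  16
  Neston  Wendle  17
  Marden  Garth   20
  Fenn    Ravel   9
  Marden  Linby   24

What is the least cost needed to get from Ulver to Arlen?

Running Dijkstra from Ulver:
Ulver: 0
Marden: 9  (via Ulver)
Wendle: 16  (via Ulver)
Garth: 29  (via Marden)
Linby: 33  (via Marden)
Ravel: 35  (via Wendle)
Fenn: 38  (via Ravel)
Arlen: 41  (via Garth)
Shortest route: Ulver → Marden → Garth → Arlen = $41.

$41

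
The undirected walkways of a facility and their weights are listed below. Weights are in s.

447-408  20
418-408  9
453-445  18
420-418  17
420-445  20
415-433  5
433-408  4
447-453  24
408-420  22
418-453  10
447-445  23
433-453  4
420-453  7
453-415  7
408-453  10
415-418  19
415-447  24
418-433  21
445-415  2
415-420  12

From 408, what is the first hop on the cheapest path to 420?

433

Compare a few routes:
408–433–415–420: 4+5+12 = 21
408–453–420: 10+7 = 17
408–433–453–420: 4+4+7 = 15
The minimum is 15 s via 408–433–453–420.
So from 408 the first move is to 433.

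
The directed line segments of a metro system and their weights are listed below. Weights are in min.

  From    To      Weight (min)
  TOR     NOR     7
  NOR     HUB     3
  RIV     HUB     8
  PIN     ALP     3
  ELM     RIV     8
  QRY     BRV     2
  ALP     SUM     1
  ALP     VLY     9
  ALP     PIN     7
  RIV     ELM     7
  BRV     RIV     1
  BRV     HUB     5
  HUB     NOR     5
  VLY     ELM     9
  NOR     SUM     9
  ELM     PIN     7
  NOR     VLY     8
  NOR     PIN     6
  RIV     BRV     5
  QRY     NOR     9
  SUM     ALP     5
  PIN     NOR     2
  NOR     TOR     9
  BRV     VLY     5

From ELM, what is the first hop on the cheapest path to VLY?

Enumerating some paths:
ELM - PIN - NOR - VLY: 7+2+8 = 17
ELM - RIV - BRV - VLY: 8+5+5 = 18
Cheapest is ELM - PIN - NOR - VLY at 17 min.
So from ELM the first move is to PIN.

PIN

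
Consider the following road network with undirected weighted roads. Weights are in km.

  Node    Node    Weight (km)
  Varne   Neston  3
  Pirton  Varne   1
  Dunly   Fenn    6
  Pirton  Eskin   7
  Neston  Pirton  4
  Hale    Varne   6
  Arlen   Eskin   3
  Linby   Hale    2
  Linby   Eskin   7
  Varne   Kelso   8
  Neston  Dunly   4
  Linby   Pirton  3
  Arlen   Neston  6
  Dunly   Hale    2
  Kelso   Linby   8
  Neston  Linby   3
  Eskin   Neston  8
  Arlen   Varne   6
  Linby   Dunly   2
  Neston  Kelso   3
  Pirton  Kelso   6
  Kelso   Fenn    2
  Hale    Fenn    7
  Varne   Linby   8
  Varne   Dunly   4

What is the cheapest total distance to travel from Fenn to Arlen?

11 km

Candidate routes:
Fenn → Kelso → Neston → Varne → Arlen: 2+3+3+6 = 14
Fenn → Kelso → Neston → Arlen: 2+3+6 = 11
Fenn → Kelso → Pirton → Varne → Arlen: 2+6+1+6 = 15
Cheapest is Fenn → Kelso → Neston → Arlen at 11 km.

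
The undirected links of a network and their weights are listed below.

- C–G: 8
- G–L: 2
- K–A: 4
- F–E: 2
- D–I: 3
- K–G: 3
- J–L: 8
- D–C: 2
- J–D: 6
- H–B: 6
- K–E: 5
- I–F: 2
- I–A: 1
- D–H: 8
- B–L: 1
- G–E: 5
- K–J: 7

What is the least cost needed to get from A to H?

Enumerating some paths:
A–I–F–E–G–L–B–H: 1+2+2+5+2+1+6 = 19
A–I–D–H: 1+3+8 = 12
A–K–G–L–B–H: 4+3+2+1+6 = 16
Cheapest is A–I–D–H at 12.

12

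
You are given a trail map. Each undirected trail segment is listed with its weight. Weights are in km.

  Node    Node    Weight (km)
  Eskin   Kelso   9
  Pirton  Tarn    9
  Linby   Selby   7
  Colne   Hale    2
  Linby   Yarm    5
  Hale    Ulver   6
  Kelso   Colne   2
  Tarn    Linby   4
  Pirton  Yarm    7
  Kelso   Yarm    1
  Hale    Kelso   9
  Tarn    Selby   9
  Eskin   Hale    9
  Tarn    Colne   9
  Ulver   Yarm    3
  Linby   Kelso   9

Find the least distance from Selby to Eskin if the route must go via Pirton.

35 km

Best Selby to Pirton: Selby → Tarn → Pirton costing 18
Best Pirton to Eskin: Pirton → Yarm → Kelso → Eskin costing 17
Total via Pirton: 18 + 17 = 35 km.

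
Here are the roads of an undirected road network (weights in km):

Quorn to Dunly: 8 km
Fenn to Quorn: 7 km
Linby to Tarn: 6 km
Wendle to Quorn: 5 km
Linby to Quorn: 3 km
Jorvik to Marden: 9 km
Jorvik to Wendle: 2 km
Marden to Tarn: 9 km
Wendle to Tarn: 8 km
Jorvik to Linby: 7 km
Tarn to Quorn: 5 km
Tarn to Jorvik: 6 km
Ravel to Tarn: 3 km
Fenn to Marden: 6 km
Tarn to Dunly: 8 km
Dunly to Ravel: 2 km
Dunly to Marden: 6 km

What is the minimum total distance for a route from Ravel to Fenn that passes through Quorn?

15 km

Best Ravel to Quorn: Ravel → Tarn → Quorn costing 8
Best Quorn to Fenn: Quorn → Fenn costing 7
Total via Quorn: 8 + 7 = 15 km.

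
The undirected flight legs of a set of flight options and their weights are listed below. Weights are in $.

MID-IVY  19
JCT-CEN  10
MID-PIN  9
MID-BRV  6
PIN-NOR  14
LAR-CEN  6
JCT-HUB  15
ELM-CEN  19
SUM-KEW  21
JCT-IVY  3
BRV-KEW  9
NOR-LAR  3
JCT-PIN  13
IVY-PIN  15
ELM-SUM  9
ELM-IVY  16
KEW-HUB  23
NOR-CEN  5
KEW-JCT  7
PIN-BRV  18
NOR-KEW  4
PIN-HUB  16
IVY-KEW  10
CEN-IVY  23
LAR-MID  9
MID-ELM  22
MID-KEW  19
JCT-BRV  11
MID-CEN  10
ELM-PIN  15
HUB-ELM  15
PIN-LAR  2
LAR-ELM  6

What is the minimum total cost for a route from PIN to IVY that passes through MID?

Shortest PIN→MID: PIN–MID = 9
Best MID to IVY: MID–IVY costing 19
Total via MID: 9 + 19 = $28.

$28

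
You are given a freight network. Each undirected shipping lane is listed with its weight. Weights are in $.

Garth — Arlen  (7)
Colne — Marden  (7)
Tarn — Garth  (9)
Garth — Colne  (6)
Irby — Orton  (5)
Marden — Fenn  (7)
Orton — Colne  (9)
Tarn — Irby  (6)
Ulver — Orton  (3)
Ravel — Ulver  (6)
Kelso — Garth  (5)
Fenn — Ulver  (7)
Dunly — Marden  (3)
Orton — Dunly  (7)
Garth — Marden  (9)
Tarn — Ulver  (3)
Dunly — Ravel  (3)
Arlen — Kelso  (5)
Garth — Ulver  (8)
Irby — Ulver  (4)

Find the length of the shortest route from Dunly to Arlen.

Compare a few routes:
Dunly - Marden - Colne - Garth - Arlen: 3+7+6+7 = 23
Dunly - Marden - Garth - Arlen: 3+9+7 = 19
Dunly - Marden - Garth - Kelso - Arlen: 3+9+5+5 = 22
The minimum is $19 via Dunly - Marden - Garth - Arlen.

$19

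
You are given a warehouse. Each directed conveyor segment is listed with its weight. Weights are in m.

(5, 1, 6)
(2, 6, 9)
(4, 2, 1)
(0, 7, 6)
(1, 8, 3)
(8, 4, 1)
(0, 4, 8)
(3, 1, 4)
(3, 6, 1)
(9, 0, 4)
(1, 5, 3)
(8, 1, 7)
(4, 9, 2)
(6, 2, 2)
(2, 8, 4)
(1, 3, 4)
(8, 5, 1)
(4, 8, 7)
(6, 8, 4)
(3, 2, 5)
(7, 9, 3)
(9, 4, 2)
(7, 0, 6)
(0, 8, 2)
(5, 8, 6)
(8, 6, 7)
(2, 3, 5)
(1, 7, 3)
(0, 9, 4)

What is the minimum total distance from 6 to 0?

Settle nodes by increasing distance from 6:
6: 0
2: 2  (via 6)
8: 4  (via 6)
4: 5  (via 8)
5: 5  (via 8)
3: 7  (via 2)
9: 7  (via 4)
0: 11  (via 9)
Shortest route: 6 → 8 → 4 → 9 → 0 = 11 m.

11 m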